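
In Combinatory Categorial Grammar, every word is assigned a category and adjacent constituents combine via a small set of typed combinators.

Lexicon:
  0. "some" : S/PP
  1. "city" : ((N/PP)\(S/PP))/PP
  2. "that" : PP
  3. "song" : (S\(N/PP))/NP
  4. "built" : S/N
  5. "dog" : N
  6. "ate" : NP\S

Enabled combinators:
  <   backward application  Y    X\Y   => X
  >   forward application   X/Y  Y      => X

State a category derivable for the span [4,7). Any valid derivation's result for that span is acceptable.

[0,7] S   <
  [0,3] N/PP   <
    [0,1] "some" : S/PP
    [1,3] (N/PP)\(S/PP)   >
      [1,2] "city" : ((N/PP)\(S/PP))/PP
      [2,3] "that" : PP
  [3,7] S\(N/PP)   >
    [3,4] "song" : (S\(N/PP))/NP
    [4,7] NP   <
      [4,6] S   >
        [4,5] "built" : S/N
        [5,6] "dog" : N
      [6,7] "ate" : NP\S

NP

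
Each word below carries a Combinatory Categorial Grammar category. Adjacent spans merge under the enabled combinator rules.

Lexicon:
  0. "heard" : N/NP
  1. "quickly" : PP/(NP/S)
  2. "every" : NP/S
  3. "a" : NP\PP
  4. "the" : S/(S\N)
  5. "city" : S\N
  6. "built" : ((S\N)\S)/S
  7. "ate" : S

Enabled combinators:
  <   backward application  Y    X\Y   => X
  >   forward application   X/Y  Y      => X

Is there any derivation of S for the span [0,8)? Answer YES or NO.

YES

[0,8] S   <
  [0,4] N   >
    [0,1] "heard" : N/NP
    [1,4] NP   <
      [1,3] PP   >
        [1,2] "quickly" : PP/(NP/S)
        [2,3] "every" : NP/S
      [3,4] "a" : NP\PP
  [4,8] S\N   <
    [4,6] S   >
      [4,5] "the" : S/(S\N)
      [5,6] "city" : S\N
    [6,8] (S\N)\S   >
      [6,7] "built" : ((S\N)\S)/S
      [7,8] "ate" : S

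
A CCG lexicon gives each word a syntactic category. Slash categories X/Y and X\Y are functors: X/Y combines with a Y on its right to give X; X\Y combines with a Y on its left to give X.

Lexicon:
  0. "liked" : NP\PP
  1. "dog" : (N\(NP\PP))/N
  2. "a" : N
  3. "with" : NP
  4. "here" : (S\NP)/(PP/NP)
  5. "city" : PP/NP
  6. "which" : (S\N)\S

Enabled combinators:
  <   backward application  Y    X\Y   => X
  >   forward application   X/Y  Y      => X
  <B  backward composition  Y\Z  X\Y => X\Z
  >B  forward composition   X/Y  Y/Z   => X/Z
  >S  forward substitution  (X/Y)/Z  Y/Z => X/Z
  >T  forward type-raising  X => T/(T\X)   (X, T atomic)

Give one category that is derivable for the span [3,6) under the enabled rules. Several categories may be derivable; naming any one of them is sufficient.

[0,7] S   <
  [0,3] N   <
    [0,1] "liked" : NP\PP
    [1,3] N\(NP\PP)   >
      [1,2] "dog" : (N\(NP\PP))/N
      [2,3] "a" : N
  [3,7] S\N   <
    [3,6] S   >
      [3,4] S/(S\NP)   >T
        [3,4] "with" : NP
      [4,6] S\NP   >
        [4,5] "here" : (S\NP)/(PP/NP)
        [5,6] "city" : PP/NP
    [6,7] "which" : (S\N)\S

S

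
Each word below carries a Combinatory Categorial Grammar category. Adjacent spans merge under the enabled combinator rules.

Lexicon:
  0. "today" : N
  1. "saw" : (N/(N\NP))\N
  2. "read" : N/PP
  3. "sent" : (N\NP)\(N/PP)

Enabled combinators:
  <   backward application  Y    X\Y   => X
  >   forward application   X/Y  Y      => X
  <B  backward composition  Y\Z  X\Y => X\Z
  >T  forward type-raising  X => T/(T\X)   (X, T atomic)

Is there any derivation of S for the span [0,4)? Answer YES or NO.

N (N/(N\NP))\N N/PP (N\NP)\(N/PP)
CKY chart[0,4] = {N, N/(N\N), NP/(NP\N), PP/(PP\N), S/(S\N)}; S ∉ chart

NO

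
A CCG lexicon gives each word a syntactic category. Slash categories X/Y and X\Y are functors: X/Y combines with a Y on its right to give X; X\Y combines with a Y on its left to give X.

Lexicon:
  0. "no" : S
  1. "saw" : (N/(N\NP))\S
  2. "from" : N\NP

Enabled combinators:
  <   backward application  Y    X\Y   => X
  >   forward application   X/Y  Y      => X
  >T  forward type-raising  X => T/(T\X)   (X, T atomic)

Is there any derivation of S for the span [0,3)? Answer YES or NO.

NO

S (N/(N\NP))\S N\NP
CKY chart[0,3] = {N, N/(N\N), NP/(NP\N), PP/(PP\N), S/(S\N)}; S ∉ chart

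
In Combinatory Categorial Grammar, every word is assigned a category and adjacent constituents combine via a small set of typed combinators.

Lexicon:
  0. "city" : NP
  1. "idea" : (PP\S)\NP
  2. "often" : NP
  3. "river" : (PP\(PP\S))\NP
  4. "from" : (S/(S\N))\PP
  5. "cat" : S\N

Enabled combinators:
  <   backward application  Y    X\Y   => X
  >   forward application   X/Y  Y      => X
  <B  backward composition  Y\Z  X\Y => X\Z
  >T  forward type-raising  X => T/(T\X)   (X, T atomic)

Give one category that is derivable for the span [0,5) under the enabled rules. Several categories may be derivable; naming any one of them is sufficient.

S/(S\N)

[0,6] S   >
  [0,5] S/(S\N)   <
    [0,4] PP   <
      [0,2] PP\S   <
        [0,1] "city" : NP
        [1,2] "idea" : (PP\S)\NP
      [2,4] PP\(PP\S)   <
        [2,3] "often" : NP
        [3,4] "river" : (PP\(PP\S))\NP
    [4,5] "from" : (S/(S\N))\PP
  [5,6] "cat" : S\N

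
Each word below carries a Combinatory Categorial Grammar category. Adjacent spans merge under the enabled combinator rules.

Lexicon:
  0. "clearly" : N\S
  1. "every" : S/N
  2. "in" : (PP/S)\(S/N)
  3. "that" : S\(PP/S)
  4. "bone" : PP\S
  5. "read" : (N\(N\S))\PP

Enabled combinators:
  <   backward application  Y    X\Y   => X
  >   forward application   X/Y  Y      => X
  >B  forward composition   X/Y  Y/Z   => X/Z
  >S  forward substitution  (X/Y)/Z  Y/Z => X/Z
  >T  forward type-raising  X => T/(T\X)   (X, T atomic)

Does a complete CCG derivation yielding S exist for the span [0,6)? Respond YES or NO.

N\S S/N (PP/S)\(S/N) S\(PP/S) PP\S (N\(N\S))\PP
CKY chart[0,6] = {N, N/(N\N), NP/(NP\N), PP/(PP\N), S/(S\N)}; S ∉ chart

NO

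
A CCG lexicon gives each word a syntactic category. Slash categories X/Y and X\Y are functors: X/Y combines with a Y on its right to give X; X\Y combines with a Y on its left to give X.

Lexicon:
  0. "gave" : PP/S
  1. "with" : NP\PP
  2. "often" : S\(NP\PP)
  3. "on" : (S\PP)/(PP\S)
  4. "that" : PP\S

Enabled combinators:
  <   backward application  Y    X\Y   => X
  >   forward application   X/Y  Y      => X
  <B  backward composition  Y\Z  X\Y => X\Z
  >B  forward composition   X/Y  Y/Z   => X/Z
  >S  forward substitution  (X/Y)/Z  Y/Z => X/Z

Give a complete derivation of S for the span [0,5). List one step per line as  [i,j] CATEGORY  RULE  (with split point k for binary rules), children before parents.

[0,1] PP/S  lex  "gave"
[1,2] NP\PP  lex  "with"
[2,3] S\(NP\PP)  lex  "often"
[1,3] S  <  k=2
[0,3] PP  >  k=1
[3,4] (S\PP)/(PP\S)  lex  "on"
[4,5] PP\S  lex  "that"
[3,5] S\PP  >  k=4
[0,5] S  <  k=3

[0,5] S   <
  [0,3] PP   >
    [0,1] "gave" : PP/S
    [1,3] S   <
      [1,2] "with" : NP\PP
      [2,3] "often" : S\(NP\PP)
  [3,5] S\PP   >
    [3,4] "on" : (S\PP)/(PP\S)
    [4,5] "that" : PP\S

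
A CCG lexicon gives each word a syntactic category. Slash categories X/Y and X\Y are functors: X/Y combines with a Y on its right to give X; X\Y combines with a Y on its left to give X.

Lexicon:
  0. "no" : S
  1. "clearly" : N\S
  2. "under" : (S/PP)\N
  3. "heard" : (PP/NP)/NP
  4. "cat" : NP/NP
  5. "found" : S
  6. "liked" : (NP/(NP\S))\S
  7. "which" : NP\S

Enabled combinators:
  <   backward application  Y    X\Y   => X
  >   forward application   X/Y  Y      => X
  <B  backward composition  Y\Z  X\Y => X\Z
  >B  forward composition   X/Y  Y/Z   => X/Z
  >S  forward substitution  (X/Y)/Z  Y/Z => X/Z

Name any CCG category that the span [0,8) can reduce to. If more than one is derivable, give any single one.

S

[0,8] S   >
  [0,3] S/PP   <
    [0,2] N   <
      [0,1] "no" : S
      [1,2] "clearly" : N\S
    [2,3] "under" : (S/PP)\N
  [3,8] PP   >
    [3,5] PP/NP   >S
      [3,4] "heard" : (PP/NP)/NP
      [4,5] "cat" : NP/NP
    [5,8] NP   >
      [5,7] NP/(NP\S)   <
        [5,6] "found" : S
        [6,7] "liked" : (NP/(NP\S))\S
      [7,8] "which" : NP\S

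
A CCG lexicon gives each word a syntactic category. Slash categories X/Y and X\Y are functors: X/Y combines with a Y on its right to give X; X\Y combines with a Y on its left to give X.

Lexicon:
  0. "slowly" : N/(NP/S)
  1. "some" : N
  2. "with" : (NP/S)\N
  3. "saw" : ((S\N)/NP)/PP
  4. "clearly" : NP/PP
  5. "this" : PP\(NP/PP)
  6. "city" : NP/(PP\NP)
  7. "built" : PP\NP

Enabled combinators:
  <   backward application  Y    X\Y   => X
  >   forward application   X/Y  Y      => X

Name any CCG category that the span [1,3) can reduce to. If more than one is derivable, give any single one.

NP/S

[0,8] S   <
  [0,3] N   >
    [0,1] "slowly" : N/(NP/S)
    [1,3] NP/S   <
      [1,2] "some" : N
      [2,3] "with" : (NP/S)\N
  [3,8] S\N   >
    [3,6] (S\N)/NP   >
      [3,4] "saw" : ((S\N)/NP)/PP
      [4,6] PP   <
        [4,5] "clearly" : NP/PP
        [5,6] "this" : PP\(NP/PP)
    [6,8] NP   >
      [6,7] "city" : NP/(PP\NP)
      [7,8] "built" : PP\NP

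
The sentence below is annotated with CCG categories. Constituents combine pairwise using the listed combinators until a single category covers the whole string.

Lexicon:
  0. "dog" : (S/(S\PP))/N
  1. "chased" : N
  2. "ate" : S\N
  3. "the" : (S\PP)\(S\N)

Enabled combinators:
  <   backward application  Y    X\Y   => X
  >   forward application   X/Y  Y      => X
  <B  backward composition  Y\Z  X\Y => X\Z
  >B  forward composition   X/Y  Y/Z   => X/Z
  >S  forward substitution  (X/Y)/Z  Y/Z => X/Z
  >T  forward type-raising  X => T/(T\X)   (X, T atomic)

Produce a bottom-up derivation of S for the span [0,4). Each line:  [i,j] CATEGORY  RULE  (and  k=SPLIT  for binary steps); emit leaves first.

[0,4] S   >
  [0,2] S/(S\PP)   >
    [0,1] "dog" : (S/(S\PP))/N
    [1,2] "chased" : N
  [2,4] S\PP   <
    [2,3] "ate" : S\N
    [3,4] "the" : (S\PP)\(S\N)

[0,1] (S/(S\PP))/N  lex  "dog"
[1,2] N  lex  "chased"
[0,2] S/(S\PP)  >  k=1
[2,3] S\N  lex  "ate"
[3,4] (S\PP)\(S\N)  lex  "the"
[2,4] S\PP  <  k=3
[0,4] S  >  k=2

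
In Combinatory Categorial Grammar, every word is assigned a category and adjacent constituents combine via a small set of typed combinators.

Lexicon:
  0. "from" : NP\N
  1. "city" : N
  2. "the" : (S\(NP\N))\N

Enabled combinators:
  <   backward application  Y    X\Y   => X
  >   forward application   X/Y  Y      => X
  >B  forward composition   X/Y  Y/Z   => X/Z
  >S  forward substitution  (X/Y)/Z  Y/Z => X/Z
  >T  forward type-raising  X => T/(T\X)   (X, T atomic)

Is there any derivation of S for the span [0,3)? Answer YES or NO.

YES

[0,3] S   <
  [0,1] "from" : NP\N
  [1,3] S\(NP\N)   <
    [1,2] "city" : N
    [2,3] "the" : (S\(NP\N))\N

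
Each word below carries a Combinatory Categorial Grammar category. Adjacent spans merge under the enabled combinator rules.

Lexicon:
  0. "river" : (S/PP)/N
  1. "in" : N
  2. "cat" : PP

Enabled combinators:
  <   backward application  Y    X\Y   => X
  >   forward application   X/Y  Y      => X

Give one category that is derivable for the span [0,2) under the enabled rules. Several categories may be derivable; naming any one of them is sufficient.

[0,3] S   >
  [0,2] S/PP   >
    [0,1] "river" : (S/PP)/N
    [1,2] "in" : N
  [2,3] "cat" : PP

S/PP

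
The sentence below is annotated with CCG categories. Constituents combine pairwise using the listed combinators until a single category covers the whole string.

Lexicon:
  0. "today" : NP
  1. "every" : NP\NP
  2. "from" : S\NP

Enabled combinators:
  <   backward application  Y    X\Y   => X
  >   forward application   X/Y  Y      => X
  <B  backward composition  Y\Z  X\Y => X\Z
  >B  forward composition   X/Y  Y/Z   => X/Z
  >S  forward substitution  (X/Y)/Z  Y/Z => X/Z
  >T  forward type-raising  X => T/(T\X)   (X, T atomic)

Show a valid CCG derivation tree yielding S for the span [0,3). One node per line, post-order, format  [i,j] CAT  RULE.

[0,1] NP  lex  "today"
[0,1] S/(S\NP)  >T
[1,2] NP\NP  lex  "every"
[2,3] S\NP  lex  "from"
[1,3] S\NP  <B  k=2
[0,3] S  >  k=1

[0,3] S   >
  [0,1] S/(S\NP)   >T
    [0,1] "today" : NP
  [1,3] S\NP   <B
    [1,2] "every" : NP\NP
    [2,3] "from" : S\NP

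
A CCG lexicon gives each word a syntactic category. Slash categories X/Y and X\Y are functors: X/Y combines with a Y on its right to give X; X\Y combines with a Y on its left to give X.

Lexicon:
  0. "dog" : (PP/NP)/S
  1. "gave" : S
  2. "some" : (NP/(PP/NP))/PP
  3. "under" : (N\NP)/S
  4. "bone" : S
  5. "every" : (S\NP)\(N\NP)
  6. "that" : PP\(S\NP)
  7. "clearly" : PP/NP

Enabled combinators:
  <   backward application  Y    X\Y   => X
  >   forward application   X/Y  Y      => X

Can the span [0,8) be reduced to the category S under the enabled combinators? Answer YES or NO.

NO

(PP/NP)/S S (NP/(PP/NP))/PP (N\NP)/S S (S\NP)\(N\NP) PP\(S\NP) PP/NP
CKY chart[0,8] = {PP}; S ∉ chart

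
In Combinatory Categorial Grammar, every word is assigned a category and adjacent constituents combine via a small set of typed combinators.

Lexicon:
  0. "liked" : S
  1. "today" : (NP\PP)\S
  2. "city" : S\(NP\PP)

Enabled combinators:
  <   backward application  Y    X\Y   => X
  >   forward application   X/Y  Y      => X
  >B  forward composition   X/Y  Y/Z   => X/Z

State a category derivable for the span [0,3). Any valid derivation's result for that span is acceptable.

[0,3] S   <
  [0,2] NP\PP   <
    [0,1] "liked" : S
    [1,2] "today" : (NP\PP)\S
  [2,3] "city" : S\(NP\PP)

S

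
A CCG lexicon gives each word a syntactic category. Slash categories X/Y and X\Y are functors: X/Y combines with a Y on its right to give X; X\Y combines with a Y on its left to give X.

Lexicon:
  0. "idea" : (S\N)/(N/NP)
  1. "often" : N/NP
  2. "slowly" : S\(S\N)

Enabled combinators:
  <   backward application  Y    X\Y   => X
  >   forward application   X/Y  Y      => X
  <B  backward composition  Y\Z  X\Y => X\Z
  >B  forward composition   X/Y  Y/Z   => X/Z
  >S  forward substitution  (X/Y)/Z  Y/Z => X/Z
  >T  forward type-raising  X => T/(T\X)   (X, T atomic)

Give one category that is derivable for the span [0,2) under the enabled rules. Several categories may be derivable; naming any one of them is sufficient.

S\N

[0,3] S   <
  [0,2] S\N   >
    [0,1] "idea" : (S\N)/(N/NP)
    [1,2] "often" : N/NP
  [2,3] "slowly" : S\(S\N)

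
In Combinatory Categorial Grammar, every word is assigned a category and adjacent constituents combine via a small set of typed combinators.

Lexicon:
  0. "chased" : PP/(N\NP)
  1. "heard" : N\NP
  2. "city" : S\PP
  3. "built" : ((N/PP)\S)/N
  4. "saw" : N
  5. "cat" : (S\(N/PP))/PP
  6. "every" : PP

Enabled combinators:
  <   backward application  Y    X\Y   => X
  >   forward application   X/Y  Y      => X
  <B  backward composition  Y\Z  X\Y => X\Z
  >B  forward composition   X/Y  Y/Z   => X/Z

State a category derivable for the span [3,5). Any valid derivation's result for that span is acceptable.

(N/PP)\S

[0,7] S   <
  [0,5] N/PP   <
    [0,3] S   <
      [0,2] PP   >
        [0,1] "chased" : PP/(N\NP)
        [1,2] "heard" : N\NP
      [2,3] "city" : S\PP
    [3,5] (N/PP)\S   >
      [3,4] "built" : ((N/PP)\S)/N
      [4,5] "saw" : N
  [5,7] S\(N/PP)   >
    [5,6] "cat" : (S\(N/PP))/PP
    [6,7] "every" : PP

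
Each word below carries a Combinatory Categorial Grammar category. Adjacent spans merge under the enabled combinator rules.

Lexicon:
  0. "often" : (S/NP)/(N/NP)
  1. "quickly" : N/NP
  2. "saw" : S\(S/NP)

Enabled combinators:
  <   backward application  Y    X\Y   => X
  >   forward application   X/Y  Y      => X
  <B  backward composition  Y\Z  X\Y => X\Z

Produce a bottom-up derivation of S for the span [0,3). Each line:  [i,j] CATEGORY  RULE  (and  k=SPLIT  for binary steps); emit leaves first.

[0,3] S   <
  [0,2] S/NP   >
    [0,1] "often" : (S/NP)/(N/NP)
    [1,2] "quickly" : N/NP
  [2,3] "saw" : S\(S/NP)

[0,1] (S/NP)/(N/NP)  lex  "often"
[1,2] N/NP  lex  "quickly"
[0,2] S/NP  >  k=1
[2,3] S\(S/NP)  lex  "saw"
[0,3] S  <  k=2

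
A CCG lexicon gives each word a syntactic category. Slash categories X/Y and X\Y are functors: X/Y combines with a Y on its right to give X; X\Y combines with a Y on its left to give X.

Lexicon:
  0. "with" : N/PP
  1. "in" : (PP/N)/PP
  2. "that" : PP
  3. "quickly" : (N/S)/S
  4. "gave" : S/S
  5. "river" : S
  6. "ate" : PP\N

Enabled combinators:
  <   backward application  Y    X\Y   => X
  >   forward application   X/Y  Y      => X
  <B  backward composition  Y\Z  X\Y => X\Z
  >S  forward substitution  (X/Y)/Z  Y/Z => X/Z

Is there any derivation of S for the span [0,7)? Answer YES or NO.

N/PP (PP/N)/PP PP (N/S)/S S/S S PP\N
CKY chart[0,7] = {PP}; S ∉ chart

NO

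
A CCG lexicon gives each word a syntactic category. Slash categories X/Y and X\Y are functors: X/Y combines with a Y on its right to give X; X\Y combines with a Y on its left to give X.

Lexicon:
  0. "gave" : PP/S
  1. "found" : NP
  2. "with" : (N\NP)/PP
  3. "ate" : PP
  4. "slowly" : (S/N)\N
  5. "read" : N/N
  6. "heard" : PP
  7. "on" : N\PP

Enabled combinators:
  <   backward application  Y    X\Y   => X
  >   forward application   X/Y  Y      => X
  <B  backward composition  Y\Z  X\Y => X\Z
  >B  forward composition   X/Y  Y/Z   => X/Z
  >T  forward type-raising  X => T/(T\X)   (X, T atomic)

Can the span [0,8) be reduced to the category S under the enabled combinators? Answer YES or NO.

PP/S NP (N\NP)/PP PP (S/N)\N N/N PP N\PP
CKY chart[0,8] = {N/(N\PP), NP/(NP\PP), PP, PP/(N\N), PP/(PP\PP), PP/(S\S), S/(S\PP)}; S ∉ chart

NO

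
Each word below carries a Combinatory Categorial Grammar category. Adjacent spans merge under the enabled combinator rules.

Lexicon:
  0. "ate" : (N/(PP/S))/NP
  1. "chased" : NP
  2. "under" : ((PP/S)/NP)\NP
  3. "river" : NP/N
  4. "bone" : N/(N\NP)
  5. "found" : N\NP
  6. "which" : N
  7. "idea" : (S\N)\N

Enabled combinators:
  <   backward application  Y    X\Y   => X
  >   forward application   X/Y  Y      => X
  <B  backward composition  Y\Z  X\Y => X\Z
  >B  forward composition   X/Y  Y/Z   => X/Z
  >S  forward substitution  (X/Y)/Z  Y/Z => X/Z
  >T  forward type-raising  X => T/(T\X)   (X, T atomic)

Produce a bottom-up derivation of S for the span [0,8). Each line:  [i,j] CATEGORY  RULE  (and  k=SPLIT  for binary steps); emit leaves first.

[0,8] S   <
  [0,6] N   >
    [0,3] N/NP   >S
      [0,1] "ate" : (N/(PP/S))/NP
      [1,3] (PP/S)/NP   <
        [1,2] "chased" : NP
        [2,3] "under" : ((PP/S)/NP)\NP
    [3,6] NP   >
      [3,4] "river" : NP/N
      [4,6] N   >
        [4,5] "bone" : N/(N\NP)
        [5,6] "found" : N\NP
  [6,8] S\N   <
    [6,7] "which" : N
    [7,8] "idea" : (S\N)\N

[0,1] (N/(PP/S))/NP  lex  "ate"
[1,2] NP  lex  "chased"
[2,3] ((PP/S)/NP)\NP  lex  "under"
[1,3] (PP/S)/NP  <  k=2
[0,3] N/NP  >S  k=1
[3,4] NP/N  lex  "river"
[4,5] N/(N\NP)  lex  "bone"
[5,6] N\NP  lex  "found"
[4,6] N  >  k=5
[3,6] NP  >  k=4
[0,6] N  >  k=3
[6,7] N  lex  "which"
[7,8] (S\N)\N  lex  "idea"
[6,8] S\N  <  k=7
[0,8] S  <  k=6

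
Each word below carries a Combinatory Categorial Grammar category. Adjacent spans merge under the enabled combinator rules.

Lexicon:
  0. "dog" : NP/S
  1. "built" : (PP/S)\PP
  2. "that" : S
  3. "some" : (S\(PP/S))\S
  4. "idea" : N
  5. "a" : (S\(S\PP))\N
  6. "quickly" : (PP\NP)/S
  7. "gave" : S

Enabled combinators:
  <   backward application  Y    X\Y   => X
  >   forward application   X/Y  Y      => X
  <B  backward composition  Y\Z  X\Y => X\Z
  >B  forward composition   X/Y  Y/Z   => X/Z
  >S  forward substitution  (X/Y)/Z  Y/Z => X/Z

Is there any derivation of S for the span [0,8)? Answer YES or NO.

NO

NP/S (PP/S)\PP S (S\(PP/S))\S N (S\(S\PP))\N (PP\NP)/S S
CKY chart[0,8] = {PP}; S ∉ chart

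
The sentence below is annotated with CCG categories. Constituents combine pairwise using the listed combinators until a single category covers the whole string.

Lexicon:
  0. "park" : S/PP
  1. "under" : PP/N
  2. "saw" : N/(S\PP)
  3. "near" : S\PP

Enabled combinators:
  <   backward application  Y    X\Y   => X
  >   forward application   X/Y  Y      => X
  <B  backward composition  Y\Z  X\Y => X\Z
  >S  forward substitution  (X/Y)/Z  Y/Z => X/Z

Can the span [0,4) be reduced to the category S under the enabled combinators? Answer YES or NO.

[0,4] S   >
  [0,1] "park" : S/PP
  [1,4] PP   >
    [1,2] "under" : PP/N
    [2,4] N   >
      [2,3] "saw" : N/(S\PP)
      [3,4] "near" : S\PP

YES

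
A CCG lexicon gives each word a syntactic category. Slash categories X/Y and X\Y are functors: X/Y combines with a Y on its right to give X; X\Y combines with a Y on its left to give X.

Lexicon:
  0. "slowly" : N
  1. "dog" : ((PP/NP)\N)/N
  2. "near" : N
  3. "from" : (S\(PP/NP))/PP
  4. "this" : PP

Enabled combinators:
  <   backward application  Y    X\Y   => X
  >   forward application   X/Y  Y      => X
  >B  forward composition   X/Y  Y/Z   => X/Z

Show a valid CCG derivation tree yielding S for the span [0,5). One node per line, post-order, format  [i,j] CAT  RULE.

[0,1] N  lex  "slowly"
[1,2] ((PP/NP)\N)/N  lex  "dog"
[2,3] N  lex  "near"
[1,3] (PP/NP)\N  >  k=2
[0,3] PP/NP  <  k=1
[3,4] (S\(PP/NP))/PP  lex  "from"
[4,5] PP  lex  "this"
[3,5] S\(PP/NP)  >  k=4
[0,5] S  <  k=3

[0,5] S   <
  [0,3] PP/NP   <
    [0,1] "slowly" : N
    [1,3] (PP/NP)\N   >
      [1,2] "dog" : ((PP/NP)\N)/N
      [2,3] "near" : N
  [3,5] S\(PP/NP)   >
    [3,4] "from" : (S\(PP/NP))/PP
    [4,5] "this" : PP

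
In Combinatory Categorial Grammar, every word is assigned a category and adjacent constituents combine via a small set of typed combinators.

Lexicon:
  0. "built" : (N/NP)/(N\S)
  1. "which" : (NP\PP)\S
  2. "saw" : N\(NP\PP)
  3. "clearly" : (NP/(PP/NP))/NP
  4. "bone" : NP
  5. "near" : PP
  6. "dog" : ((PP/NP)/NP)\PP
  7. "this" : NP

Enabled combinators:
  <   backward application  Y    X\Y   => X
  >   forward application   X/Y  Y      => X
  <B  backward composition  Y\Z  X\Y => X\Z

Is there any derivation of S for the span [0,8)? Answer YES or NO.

NO

(N/NP)/(N\S) (NP\PP)\S N\(NP\PP) (NP/(PP/NP))/NP NP PP ((PP/NP)/NP)\PP NP
CKY chart[0,8] = {N}; S ∉ chart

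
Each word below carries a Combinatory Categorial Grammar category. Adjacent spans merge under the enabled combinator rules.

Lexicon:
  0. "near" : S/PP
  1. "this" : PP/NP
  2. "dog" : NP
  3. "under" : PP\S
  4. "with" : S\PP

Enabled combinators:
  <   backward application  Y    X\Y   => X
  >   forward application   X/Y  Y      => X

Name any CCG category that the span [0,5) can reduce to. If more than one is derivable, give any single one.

S

[0,5] S   <
  [0,4] PP   <
    [0,3] S   >
      [0,1] "near" : S/PP
      [1,3] PP   >
        [1,2] "this" : PP/NP
        [2,3] "dog" : NP
    [3,4] "under" : PP\S
  [4,5] "with" : S\PP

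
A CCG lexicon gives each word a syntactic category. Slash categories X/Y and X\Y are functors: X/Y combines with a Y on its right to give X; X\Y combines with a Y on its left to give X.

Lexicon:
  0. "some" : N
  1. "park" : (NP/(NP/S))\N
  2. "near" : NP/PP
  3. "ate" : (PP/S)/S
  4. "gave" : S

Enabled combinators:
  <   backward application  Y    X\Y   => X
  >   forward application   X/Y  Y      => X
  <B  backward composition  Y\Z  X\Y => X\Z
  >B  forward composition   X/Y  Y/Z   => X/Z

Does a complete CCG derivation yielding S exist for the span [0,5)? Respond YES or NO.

NO

N (NP/(NP/S))\N NP/PP (PP/S)/S S
CKY chart[0,5] = {NP}; S ∉ chart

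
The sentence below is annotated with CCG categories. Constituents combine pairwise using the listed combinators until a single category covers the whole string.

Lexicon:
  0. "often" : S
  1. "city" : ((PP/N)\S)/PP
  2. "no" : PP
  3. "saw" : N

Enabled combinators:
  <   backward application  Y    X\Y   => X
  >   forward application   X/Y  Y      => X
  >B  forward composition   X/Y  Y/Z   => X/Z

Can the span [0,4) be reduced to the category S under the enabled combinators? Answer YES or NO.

NO

S ((PP/N)\S)/PP PP N
CKY chart[0,4] = {PP}; S ∉ chart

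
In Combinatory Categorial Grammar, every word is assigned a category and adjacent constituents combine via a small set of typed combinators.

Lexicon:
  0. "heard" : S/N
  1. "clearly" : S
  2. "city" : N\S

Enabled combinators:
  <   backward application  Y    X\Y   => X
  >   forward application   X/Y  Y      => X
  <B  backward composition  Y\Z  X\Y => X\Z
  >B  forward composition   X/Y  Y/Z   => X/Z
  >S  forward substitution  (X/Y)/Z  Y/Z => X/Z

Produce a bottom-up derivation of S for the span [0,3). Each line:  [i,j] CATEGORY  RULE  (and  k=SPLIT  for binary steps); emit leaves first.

[0,1] S/N  lex  "heard"
[1,2] S  lex  "clearly"
[2,3] N\S  lex  "city"
[1,3] N  <  k=2
[0,3] S  >  k=1

[0,3] S   >
  [0,1] "heard" : S/N
  [1,3] N   <
    [1,2] "clearly" : S
    [2,3] "city" : N\S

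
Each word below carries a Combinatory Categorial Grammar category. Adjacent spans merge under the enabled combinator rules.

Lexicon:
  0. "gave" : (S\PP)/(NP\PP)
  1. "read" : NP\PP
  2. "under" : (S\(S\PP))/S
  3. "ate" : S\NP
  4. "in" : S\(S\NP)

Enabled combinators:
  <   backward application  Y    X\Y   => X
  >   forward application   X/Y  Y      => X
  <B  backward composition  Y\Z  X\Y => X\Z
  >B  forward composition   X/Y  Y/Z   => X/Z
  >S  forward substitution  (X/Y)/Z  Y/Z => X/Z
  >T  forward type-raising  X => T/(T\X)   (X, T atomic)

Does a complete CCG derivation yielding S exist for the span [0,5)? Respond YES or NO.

[0,5] S   <
  [0,2] S\PP   >
    [0,1] "gave" : (S\PP)/(NP\PP)
    [1,2] "read" : NP\PP
  [2,5] S\(S\PP)   >
    [2,3] "under" : (S\(S\PP))/S
    [3,5] S   <
      [3,4] "ate" : S\NP
      [4,5] "in" : S\(S\NP)

YES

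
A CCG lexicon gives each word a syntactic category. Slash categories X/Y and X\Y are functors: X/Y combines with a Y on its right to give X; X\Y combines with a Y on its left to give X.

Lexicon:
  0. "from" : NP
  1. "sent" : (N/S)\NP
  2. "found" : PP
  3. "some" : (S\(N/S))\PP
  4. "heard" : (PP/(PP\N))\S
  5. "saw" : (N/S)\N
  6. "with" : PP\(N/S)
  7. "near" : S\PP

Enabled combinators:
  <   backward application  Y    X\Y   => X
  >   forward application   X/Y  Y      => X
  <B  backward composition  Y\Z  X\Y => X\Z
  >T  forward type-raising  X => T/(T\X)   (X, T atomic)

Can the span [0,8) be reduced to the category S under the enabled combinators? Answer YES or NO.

YES

[0,8] S   <
  [0,7] PP   >
    [0,5] PP/(PP\N)   <
      [0,4] S   <
        [0,2] N/S   <
          [0,1] "from" : NP
          [1,2] "sent" : (N/S)\NP
        [2,4] S\(N/S)   <
          [2,3] "found" : PP
          [3,4] "some" : (S\(N/S))\PP
      [4,5] "heard" : (PP/(PP\N))\S
    [5,7] PP\N   <B
      [5,6] "saw" : (N/S)\N
      [6,7] "with" : PP\(N/S)
  [7,8] "near" : S\PP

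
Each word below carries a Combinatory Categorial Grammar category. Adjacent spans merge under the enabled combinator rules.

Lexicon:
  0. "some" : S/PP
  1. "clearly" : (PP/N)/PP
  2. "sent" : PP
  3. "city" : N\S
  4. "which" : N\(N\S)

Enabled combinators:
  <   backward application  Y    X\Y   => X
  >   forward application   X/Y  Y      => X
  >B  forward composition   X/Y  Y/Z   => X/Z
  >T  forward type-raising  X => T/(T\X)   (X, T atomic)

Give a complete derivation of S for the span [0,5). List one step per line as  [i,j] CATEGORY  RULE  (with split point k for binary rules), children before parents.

[0,5] S   >
  [0,3] S/N   >B
    [0,1] "some" : S/PP
    [1,3] PP/N   >
      [1,2] "clearly" : (PP/N)/PP
      [2,3] "sent" : PP
  [3,5] N   <
    [3,4] "city" : N\S
    [4,5] "which" : N\(N\S)

[0,1] S/PP  lex  "some"
[1,2] (PP/N)/PP  lex  "clearly"
[2,3] PP  lex  "sent"
[1,3] PP/N  >  k=2
[0,3] S/N  >B  k=1
[3,4] N\S  lex  "city"
[4,5] N\(N\S)  lex  "which"
[3,5] N  <  k=4
[0,5] S  >  k=3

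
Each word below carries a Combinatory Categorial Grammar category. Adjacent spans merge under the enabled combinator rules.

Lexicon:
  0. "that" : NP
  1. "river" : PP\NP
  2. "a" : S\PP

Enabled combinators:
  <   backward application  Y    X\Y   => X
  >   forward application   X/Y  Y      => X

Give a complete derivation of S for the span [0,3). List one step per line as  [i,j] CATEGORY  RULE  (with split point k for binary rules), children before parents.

[0,3] S   <
  [0,2] PP   <
    [0,1] "that" : NP
    [1,2] "river" : PP\NP
  [2,3] "a" : S\PP

[0,1] NP  lex  "that"
[1,2] PP\NP  lex  "river"
[0,2] PP  <  k=1
[2,3] S\PP  lex  "a"
[0,3] S  <  k=2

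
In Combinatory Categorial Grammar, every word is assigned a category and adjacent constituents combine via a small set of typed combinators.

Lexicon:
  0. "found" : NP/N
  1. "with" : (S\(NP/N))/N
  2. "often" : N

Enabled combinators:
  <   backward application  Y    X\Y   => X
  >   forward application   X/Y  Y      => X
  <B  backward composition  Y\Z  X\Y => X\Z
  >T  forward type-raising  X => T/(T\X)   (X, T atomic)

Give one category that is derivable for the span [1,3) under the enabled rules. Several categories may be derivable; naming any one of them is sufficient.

S\(NP/N)

[0,3] S   <
  [0,1] "found" : NP/N
  [1,3] S\(NP/N)   >
    [1,2] "with" : (S\(NP/N))/N
    [2,3] "often" : N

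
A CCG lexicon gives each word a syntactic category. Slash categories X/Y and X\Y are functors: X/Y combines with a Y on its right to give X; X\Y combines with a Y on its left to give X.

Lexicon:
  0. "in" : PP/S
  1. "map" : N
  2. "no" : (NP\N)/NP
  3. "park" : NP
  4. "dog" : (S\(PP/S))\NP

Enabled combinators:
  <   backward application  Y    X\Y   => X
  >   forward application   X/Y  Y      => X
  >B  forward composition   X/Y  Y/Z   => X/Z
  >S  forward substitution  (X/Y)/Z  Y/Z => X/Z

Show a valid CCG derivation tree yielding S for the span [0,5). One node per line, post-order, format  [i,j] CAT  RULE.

[0,1] PP/S  lex  "in"
[1,2] N  lex  "map"
[2,3] (NP\N)/NP  lex  "no"
[3,4] NP  lex  "park"
[2,4] NP\N  >  k=3
[1,4] NP  <  k=2
[4,5] (S\(PP/S))\NP  lex  "dog"
[1,5] S\(PP/S)  <  k=4
[0,5] S  <  k=1

[0,5] S   <
  [0,1] "in" : PP/S
  [1,5] S\(PP/S)   <
    [1,4] NP   <
      [1,2] "map" : N
      [2,4] NP\N   >
        [2,3] "no" : (NP\N)/NP
        [3,4] "park" : NP
    [4,5] "dog" : (S\(PP/S))\NP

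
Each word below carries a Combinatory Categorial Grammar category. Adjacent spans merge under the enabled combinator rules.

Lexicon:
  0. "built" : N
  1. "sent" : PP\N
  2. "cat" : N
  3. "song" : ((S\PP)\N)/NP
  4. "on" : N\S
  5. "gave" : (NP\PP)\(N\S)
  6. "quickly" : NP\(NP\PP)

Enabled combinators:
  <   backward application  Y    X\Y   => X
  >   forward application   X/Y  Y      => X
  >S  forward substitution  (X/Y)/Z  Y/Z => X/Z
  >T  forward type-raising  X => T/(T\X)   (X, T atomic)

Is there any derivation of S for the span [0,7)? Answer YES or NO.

YES

[0,7] S   <
  [0,2] PP   >
    [0,1] PP/(PP\N)   >T
      [0,1] "built" : N
    [1,2] "sent" : PP\N
  [2,7] S\PP   <
    [2,3] "cat" : N
    [3,7] (S\PP)\N   >
      [3,4] "song" : ((S\PP)\N)/NP
      [4,7] NP   <
        [4,6] NP\PP   <
          [4,5] "on" : N\S
          [5,6] "gave" : (NP\PP)\(N\S)
        [6,7] "quickly" : NP\(NP\PP)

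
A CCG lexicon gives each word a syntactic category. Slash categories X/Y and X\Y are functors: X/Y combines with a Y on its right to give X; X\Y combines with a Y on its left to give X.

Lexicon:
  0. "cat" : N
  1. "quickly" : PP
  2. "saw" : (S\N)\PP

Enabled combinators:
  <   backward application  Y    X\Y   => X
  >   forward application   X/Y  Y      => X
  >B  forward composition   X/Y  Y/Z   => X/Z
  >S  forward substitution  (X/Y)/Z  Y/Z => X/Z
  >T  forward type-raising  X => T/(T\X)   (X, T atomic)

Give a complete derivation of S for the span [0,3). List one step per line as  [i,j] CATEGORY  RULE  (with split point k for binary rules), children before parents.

[0,1] N  lex  "cat"
[0,1] S/(S\N)  >T
[1,2] PP  lex  "quickly"
[2,3] (S\N)\PP  lex  "saw"
[1,3] S\N  <  k=2
[0,3] S  >  k=1

[0,3] S   >
  [0,1] S/(S\N)   >T
    [0,1] "cat" : N
  [1,3] S\N   <
    [1,2] "quickly" : PP
    [2,3] "saw" : (S\N)\PP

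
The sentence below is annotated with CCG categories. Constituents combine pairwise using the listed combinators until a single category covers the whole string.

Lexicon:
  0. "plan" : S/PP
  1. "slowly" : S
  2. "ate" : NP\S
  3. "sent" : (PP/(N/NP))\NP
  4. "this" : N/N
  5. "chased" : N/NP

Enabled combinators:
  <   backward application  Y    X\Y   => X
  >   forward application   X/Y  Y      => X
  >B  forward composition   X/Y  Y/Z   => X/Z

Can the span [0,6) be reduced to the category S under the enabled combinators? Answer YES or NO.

[0,6] S   >
  [0,1] "plan" : S/PP
  [1,6] PP   >
    [1,4] PP/(N/NP)   <
      [1,3] NP   <
        [1,2] "slowly" : S
        [2,3] "ate" : NP\S
      [3,4] "sent" : (PP/(N/NP))\NP
    [4,6] N/NP   >B
      [4,5] "this" : N/N
      [5,6] "chased" : N/NP

YES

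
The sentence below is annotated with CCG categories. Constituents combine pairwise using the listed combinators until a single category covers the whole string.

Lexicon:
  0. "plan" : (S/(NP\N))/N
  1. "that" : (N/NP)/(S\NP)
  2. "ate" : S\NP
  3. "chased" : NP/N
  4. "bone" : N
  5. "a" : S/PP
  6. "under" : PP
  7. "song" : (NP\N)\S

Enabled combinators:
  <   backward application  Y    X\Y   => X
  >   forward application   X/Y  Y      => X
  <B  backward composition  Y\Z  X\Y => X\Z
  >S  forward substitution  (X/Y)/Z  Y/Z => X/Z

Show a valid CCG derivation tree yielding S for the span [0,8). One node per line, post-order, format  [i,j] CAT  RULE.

[0,1] (S/(NP\N))/N  lex  "plan"
[1,2] (N/NP)/(S\NP)  lex  "that"
[2,3] S\NP  lex  "ate"
[1,3] N/NP  >  k=2
[3,4] NP/N  lex  "chased"
[4,5] N  lex  "bone"
[3,5] NP  >  k=4
[1,5] N  >  k=3
[0,5] S/(NP\N)  >  k=1
[5,6] S/PP  lex  "a"
[6,7] PP  lex  "under"
[5,7] S  >  k=6
[7,8] (NP\N)\S  lex  "song"
[5,8] NP\N  <  k=7
[0,8] S  >  k=5

[0,8] S   >
  [0,5] S/(NP\N)   >
    [0,1] "plan" : (S/(NP\N))/N
    [1,5] N   >
      [1,3] N/NP   >
        [1,2] "that" : (N/NP)/(S\NP)
        [2,3] "ate" : S\NP
      [3,5] NP   >
        [3,4] "chased" : NP/N
        [4,5] "bone" : N
  [5,8] NP\N   <
    [5,7] S   >
      [5,6] "a" : S/PP
      [6,7] "under" : PP
    [7,8] "song" : (NP\N)\S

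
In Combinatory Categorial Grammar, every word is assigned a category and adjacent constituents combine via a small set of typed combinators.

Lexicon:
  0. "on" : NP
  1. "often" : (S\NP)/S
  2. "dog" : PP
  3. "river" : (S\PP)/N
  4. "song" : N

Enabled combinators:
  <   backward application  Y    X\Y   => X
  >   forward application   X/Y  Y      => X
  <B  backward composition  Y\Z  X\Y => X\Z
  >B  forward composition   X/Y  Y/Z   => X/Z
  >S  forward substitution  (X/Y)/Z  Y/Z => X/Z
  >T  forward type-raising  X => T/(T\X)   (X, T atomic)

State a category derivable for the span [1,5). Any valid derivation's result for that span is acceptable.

[0,5] S   <
  [0,1] "on" : NP
  [1,5] S\NP   >
    [1,2] "often" : (S\NP)/S
    [2,5] S   >
      [2,3] S/(S\PP)   >T
        [2,3] "dog" : PP
      [3,5] S\PP   >
        [3,4] "river" : (S\PP)/N
        [4,5] "song" : N

S\NP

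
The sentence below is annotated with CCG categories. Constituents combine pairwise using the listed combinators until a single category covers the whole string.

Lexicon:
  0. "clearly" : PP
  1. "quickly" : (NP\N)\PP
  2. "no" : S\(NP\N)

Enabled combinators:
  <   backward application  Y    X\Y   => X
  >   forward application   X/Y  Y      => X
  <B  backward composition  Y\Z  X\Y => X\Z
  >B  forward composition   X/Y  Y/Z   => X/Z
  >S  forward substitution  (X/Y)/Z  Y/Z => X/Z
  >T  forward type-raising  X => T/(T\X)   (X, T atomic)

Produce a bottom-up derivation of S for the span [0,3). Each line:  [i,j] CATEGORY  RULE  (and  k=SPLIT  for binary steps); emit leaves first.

[0,3] S   <
  [0,1] "clearly" : PP
  [1,3] S\PP   <B
    [1,2] "quickly" : (NP\N)\PP
    [2,3] "no" : S\(NP\N)

[0,1] PP  lex  "clearly"
[1,2] (NP\N)\PP  lex  "quickly"
[2,3] S\(NP\N)  lex  "no"
[1,3] S\PP  <B  k=2
[0,3] S  <  k=1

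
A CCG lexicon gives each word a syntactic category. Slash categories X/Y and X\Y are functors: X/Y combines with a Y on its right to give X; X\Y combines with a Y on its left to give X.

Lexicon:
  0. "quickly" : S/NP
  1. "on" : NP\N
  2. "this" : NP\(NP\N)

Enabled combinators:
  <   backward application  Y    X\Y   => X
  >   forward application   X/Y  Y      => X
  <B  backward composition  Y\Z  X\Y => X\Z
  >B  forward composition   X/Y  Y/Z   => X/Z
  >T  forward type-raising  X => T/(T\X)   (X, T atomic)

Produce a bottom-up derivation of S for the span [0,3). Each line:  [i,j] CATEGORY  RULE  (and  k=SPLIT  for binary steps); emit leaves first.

[0,3] S   >
  [0,1] "quickly" : S/NP
  [1,3] NP   <
    [1,2] "on" : NP\N
    [2,3] "this" : NP\(NP\N)

[0,1] S/NP  lex  "quickly"
[1,2] NP\N  lex  "on"
[2,3] NP\(NP\N)  lex  "this"
[1,3] NP  <  k=2
[0,3] S  >  k=1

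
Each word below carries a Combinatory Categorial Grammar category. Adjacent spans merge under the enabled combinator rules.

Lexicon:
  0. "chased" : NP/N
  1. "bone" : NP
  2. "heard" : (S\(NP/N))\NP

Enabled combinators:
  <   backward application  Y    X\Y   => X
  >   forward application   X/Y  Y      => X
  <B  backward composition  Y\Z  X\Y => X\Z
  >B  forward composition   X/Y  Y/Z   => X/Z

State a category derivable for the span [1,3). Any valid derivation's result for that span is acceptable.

[0,3] S   <
  [0,1] "chased" : NP/N
  [1,3] S\(NP/N)   <
    [1,2] "bone" : NP
    [2,3] "heard" : (S\(NP/N))\NP

S\(NP/N)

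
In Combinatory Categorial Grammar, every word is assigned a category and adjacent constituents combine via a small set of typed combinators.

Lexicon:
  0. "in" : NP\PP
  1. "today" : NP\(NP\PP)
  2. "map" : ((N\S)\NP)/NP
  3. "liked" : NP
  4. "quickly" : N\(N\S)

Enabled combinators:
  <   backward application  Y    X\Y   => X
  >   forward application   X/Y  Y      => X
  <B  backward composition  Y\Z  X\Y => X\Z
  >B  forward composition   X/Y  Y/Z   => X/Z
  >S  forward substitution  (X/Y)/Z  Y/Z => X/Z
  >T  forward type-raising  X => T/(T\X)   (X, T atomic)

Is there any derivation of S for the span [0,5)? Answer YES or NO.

NO

NP\PP NP\(NP\PP) ((N\S)\NP)/NP NP N\(N\S)
CKY chart[0,5] = {N, N/(N\N), NP/(NP\N), PP/(PP\N), S/(S\N)}; S ∉ chart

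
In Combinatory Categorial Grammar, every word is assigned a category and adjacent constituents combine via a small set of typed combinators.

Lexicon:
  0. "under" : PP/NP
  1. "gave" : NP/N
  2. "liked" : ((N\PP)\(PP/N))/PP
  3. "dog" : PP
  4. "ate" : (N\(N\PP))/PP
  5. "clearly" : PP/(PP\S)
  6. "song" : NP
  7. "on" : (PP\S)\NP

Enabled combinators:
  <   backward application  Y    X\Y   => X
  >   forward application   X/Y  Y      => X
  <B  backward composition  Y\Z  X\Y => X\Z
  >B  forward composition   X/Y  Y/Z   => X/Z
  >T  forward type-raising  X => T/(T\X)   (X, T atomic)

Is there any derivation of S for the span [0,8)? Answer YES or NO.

PP/NP NP/N ((N\PP)\(PP/N))/PP PP (N\(N\PP))/PP PP/(PP\S) NP (PP\S)\NP
CKY chart[0,8] = {N, N/(N\N), NP/(NP\N), PP/(PP\N), S/(S\N)}; S ∉ chart

NO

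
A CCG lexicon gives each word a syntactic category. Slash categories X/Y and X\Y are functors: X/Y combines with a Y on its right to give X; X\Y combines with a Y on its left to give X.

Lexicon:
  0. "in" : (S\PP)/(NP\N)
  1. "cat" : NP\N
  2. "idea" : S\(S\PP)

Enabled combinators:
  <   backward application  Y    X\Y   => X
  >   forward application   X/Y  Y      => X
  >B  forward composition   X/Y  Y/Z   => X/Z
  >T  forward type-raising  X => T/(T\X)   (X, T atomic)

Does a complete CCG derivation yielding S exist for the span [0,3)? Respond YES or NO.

YES

[0,3] S   <
  [0,2] S\PP   >
    [0,1] "in" : (S\PP)/(NP\N)
    [1,2] "cat" : NP\N
  [2,3] "idea" : S\(S\PP)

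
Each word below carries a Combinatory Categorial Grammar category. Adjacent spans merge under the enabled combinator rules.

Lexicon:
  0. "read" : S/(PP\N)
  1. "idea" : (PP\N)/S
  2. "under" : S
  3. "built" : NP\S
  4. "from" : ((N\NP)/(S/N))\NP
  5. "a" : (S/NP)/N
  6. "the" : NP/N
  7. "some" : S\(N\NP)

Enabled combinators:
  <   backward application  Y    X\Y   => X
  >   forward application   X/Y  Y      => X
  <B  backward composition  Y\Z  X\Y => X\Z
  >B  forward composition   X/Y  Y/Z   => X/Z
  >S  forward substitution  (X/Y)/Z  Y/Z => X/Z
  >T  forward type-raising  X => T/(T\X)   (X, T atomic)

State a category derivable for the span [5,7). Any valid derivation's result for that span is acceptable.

S/N

[0,8] S   <
  [0,7] N\NP   >
    [0,5] (N\NP)/(S/N)   <
      [0,4] NP   <
        [0,3] S   >
          [0,1] "read" : S/(PP\N)
          [1,3] PP\N   >
            [1,2] "idea" : (PP\N)/S
            [2,3] "under" : S
        [3,4] "built" : NP\S
      [4,5] "from" : ((N\NP)/(S/N))\NP
    [5,7] S/N   >S
      [5,6] "a" : (S/NP)/N
      [6,7] "the" : NP/N
  [7,8] "some" : S\(N\NP)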